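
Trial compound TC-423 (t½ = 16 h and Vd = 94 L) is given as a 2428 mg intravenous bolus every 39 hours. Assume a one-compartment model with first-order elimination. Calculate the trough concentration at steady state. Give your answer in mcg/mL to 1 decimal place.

τ/t½ = 39/16 ≈ 2.4375, so fraction remaining f = (1/2)^(39/16) ≈ 0.1846.
At steady state, accumulation factor R = 1/(1 − e^(−kτ)) ≈ 1.2264.
Each bolus raises the concentration by D/Vd = 2428/94 ≈ 25.830 mcg/mL.
Steady-state peak Cmax,ss = C₀·R ≈ 25.830 × 1.2264 ≈ 31.678 mcg/mL.
One interval later, Cmin,ss = Cmax,ss·e^(−kτ) ≈ 31.678 × 0.1846 ≈ 5.848 mcg/mL.

5.8 mcg/mL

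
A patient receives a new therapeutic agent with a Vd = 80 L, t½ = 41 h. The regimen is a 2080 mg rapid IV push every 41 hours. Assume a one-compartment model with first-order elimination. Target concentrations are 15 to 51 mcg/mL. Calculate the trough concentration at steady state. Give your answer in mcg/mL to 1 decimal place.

26.0 mcg/mL

The dosing interval is 1 half-life, so f = 2^(−1) = 0.5.
At steady state, R = 1/(1 − 0.5) = 2/1.
Single-dose peak C₀ = D/Vd = 2080/80 = 26 mcg/mL.
Steady-state peak Cmax,ss = C₀·R = 26 × 2/1 ≈ 52.000 mcg/mL.
Steady-state trough Cmin,ss = Cmax,ss·f ≈ 52.000 × 0.5 ≈ 26.000 mcg/mL.
Trough 26.0 mcg/mL vs MEC 15 mcg/mL: adequate.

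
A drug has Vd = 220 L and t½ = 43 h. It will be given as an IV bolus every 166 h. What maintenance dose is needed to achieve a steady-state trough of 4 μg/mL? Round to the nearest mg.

11902 mg

τ/t½ = 166/43 ≈ 3.8605, so f = (1/2)^(166/43) ≈ 0.068847.
Cmin,ss = (D/Vd)·f/(1−f), so D = Cmin,ss·Vd·(1−f)/f.
D = 4 × 220 × (1−f)/f ≈ 4 × 220 × 13.52496 ≈ 11901.96 mg.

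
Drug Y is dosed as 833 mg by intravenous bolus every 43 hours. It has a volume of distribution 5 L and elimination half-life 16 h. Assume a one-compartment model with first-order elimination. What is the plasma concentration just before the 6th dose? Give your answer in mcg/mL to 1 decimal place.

f = (1/2)^(τ/t½) = (1/2)^(43/16) ≈ 0.1552.
C₀ = D/Vd = 833/5 ≈ 166.600 mcg/mL.
Before the 6th dose, 5 doses have been given. Superposition: Cmin = C₀·(f + f² + … + f^5).
≈ 166.600 × (0.1552 + 0.0241 + 0.0037 + 0.0006 + 0.0001) ≈ 166.600 × 0.1837 ≈ 30.604 mcg/mL.

30.6 mcg/mL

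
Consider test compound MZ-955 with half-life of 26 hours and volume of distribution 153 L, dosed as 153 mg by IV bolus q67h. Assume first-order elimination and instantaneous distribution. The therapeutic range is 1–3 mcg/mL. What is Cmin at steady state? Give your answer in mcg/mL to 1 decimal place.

k = ln2/t½ = ln2/26 ≈ 0.026660 h⁻¹; fraction remaining f = e^(−kτ) = e^(−0.026660×67) ≈ 0.1676.
Accumulation ratio R = 1/(1 − f) ≈ 1/0.8324 ≈ 1.2013.
Each bolus raises the concentration by D/Vd = 153/153 ≈ 1.000 mcg/mL.
Cmax,ss = C₀/(1 − f) ≈ 1.000/0.8324 ≈ 1.201 mcg/mL.
Steady-state trough Cmin,ss = Cmax,ss·f ≈ 1.201 × 0.1676 ≈ 0.201 mcg/mL.
Trough 0.2 mcg/mL vs MEC 1 mcg/mL: subtherapeutic.

0.2 mcg/mL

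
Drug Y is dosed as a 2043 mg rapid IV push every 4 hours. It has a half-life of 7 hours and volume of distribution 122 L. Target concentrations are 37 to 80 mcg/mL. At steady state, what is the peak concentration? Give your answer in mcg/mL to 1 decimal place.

Over one 4-h interval, 4/7 ≈ 0.57143 half-lives elapse, leaving f ≈ 0.6730 of each dose.
At steady state, accumulation factor R = 1/(1 − e^(−kτ)) ≈ 3.0581.
Each bolus raises the concentration by D/Vd = 2043/122 ≈ 16.746 mcg/mL.
Steady-state peak Cmax,ss = C₀·R ≈ 16.746 × 3.0581 ≈ 51.211 mcg/mL.
Peak 51.2 mcg/mL vs MTC 80 mcg/mL: below toxic threshold.

51.2 mcg/mL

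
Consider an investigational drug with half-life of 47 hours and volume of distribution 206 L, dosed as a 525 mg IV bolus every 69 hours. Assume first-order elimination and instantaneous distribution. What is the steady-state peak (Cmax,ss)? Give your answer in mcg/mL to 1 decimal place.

4.0 mcg/mL

τ/t½ = 69/47 ≈ 1.4681, so fraction remaining f = (1/2)^(69/47) ≈ 0.3615.
At steady state, accumulation factor R = 1/(1 − e^(−kτ)) ≈ 1.5662.
Single-dose peak C₀ = D/Vd = 525/206 ≈ 2.549 mcg/mL.
Steady-state peak Cmax,ss = C₀·R ≈ 2.549 × 1.5662 ≈ 3.992 mcg/mL.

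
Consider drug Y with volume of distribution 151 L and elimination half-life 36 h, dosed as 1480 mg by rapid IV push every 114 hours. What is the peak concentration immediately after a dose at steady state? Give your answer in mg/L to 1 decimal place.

τ/t½ = 114/36 ≈ 3.1667, so fraction remaining f = (1/2)^(114/36) ≈ 0.1114.
At steady state, accumulation factor R = 1/(1 − e^(−kτ)) ≈ 1.1254.
Single-dose peak C₀ = D/Vd = 1480/151 ≈ 9.801 mg/L.
Steady-state peak Cmax,ss = C₀·R ≈ 9.801 × 1.1254 ≈ 11.030 mg/L.

11.0 mg/L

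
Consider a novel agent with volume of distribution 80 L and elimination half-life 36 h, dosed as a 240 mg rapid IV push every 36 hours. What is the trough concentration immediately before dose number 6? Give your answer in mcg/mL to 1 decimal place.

f = (1/2)^(τ/t½) = (1/2)^(36/36) ≈ 0.5000.
C₀ = D/Vd = 240/80 ≈ 3.000 mcg/mL.
Before the 6th dose, 5 doses have been given. Superposition: Cmin = C₀·(f + f² + … + f^5).
≈ 3.000 × (0.5000 + 0.2500 + 0.1250 + 0.0625 + 0.0313) ≈ 3.000 × 0.9688 ≈ 2.906 mcg/mL.

2.9 mcg/mL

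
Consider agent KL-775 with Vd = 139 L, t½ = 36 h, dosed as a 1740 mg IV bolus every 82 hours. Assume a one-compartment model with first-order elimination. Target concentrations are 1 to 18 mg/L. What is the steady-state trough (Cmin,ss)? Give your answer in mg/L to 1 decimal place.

τ/t½ = 82/36 ≈ 2.2778, so fraction remaining f = (1/2)^(82/36) ≈ 0.2062.
Accumulation ratio R = 1/(1 − f) ≈ 1/0.7938 ≈ 1.2598.
Single-dose peak C₀ = D/Vd = 1740/139 ≈ 12.518 mg/L.
Cmax,ss = C₀/(1 − f) ≈ 12.518/0.7938 ≈ 15.770 mg/L.
One interval later, Cmin,ss = Cmax,ss·e^(−kτ) ≈ 15.770 × 0.2062 ≈ 3.252 mg/L.
Trough 3.3 mg/L vs MEC 1 mg/L: adequate.

3.3 mg/L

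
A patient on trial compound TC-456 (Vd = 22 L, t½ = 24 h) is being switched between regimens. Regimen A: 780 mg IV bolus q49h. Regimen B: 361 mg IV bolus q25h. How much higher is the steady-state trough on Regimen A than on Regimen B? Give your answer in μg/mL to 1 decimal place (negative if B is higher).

-4.1 μg/mL

Regimen A: f = (1/2)^(49/24) ≈ 0.2429; Cmin,ss = (780/22)·f/(1−f) ≈ 11.375 μg/mL.
Regimen B: f = (1/2)^(25/24) ≈ 0.4858; Cmin,ss = (361/22)·f/(1−f) ≈ 15.503 μg/mL.
Difference ≈ 11.375 − 15.503 ≈ -4.128 μg/mL.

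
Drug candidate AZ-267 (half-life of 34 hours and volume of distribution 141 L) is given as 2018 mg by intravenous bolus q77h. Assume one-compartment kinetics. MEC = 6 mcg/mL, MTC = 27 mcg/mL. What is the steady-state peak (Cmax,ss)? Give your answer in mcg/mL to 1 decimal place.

18.1 mcg/mL

k = ln2/t½ = ln2/34 ≈ 0.020387 h⁻¹; fraction remaining f = e^(−kτ) = e^(−0.020387×77) ≈ 0.2081.
At steady state, accumulation factor R = 1/(1 − e^(−kτ)) ≈ 1.2628.
Single-dose peak C₀ = D/Vd = 2018/141 ≈ 14.312 mcg/mL.
Steady-state peak Cmax,ss = C₀·R ≈ 14.312 × 1.2628 ≈ 18.073 mcg/mL.
Peak 18.1 mcg/mL vs MTC 27 mcg/mL: below toxic threshold.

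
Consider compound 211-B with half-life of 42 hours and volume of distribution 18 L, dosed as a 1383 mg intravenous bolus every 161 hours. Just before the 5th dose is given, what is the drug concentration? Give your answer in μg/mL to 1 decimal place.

5.8 μg/mL

f = (1/2)^(τ/t½) = (1/2)^(161/42) ≈ 0.0702.
C₀ = D/Vd = 1383/18 ≈ 76.833 μg/mL.
Before the 5th dose, 4 doses have been given. Superposition: Cmin = C₀·(f + f² + … + f^4).
≈ 76.833 × (0.0702 + 0.0049 + 0.0003 + 0.0000) ≈ 76.833 × 0.0754 ≈ 5.793 μg/mL.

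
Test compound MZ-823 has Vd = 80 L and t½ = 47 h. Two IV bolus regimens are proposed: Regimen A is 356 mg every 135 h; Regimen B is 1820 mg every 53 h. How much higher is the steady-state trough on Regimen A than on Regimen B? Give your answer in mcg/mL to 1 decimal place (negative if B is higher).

Regimen A: f = (1/2)^(135/47) ≈ 0.1366; Cmin,ss = (356/80)·f/(1−f) ≈ 0.704 mcg/mL.
Regimen B: f = (1/2)^(53/47) ≈ 0.4577; Cmin,ss = (1820/80)·f/(1−f) ≈ 19.201 mcg/mL.
Difference ≈ 0.704 − 19.201 ≈ -18.497 mcg/mL.

-18.5 mcg/mL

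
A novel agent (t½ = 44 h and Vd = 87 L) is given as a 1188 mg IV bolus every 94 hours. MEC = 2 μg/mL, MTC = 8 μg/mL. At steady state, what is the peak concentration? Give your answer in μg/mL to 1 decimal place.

τ/t½ = 94/44 ≈ 2.1364, so fraction remaining f = (1/2)^(94/44) ≈ 0.2275.
At steady state, accumulation factor R = 1/(1 − e^(−kτ)) ≈ 1.2945.
Single-dose peak C₀ = D/Vd = 1188/87 ≈ 13.655 μg/mL.
Steady-state peak Cmax,ss = C₀·R ≈ 13.655 × 1.2945 ≈ 17.676 μg/mL.
Peak 17.7 μg/mL vs MTC 8 μg/mL: exceeds toxic threshold.

17.7 μg/mL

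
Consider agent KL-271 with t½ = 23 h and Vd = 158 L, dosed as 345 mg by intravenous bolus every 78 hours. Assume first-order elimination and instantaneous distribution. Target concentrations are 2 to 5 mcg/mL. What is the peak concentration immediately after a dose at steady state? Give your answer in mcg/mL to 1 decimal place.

τ/t½ = 78/23 ≈ 3.3913, so fraction remaining f = (1/2)^(78/23) ≈ 0.0953.
Accumulation ratio R = 1/(1 − f) ≈ 1/0.9047 ≈ 1.1053.
Single-dose peak C₀ = D/Vd = 345/158 ≈ 2.184 mcg/mL.
Steady-state peak Cmax,ss = C₀·R ≈ 2.184 × 1.1053 ≈ 2.414 mcg/mL.
Peak 2.4 mcg/mL vs MTC 5 mcg/mL: below toxic threshold.

2.4 mcg/mL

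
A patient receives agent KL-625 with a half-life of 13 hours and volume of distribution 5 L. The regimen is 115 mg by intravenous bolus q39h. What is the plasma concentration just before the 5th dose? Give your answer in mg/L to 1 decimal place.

f = (1/2)^(τ/t½) = (1/2)^(39/13) ≈ 0.1250.
C₀ = D/Vd = 115/5 ≈ 23.000 mg/L.
Before the 5th dose, 4 doses have been given. Superposition: Cmin = C₀·(f + f² + … + f^4).
≈ 23.000 × (0.1250 + 0.0156 + 0.0020 + 0.0002) ≈ 23.000 × 0.1428 ≈ 3.284 mg/L.

3.3 mg/L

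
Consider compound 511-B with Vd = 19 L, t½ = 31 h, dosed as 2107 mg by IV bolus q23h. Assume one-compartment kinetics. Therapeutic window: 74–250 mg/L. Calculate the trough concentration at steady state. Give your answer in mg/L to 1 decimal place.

τ/t½ = 23/31 ≈ 0.74194, so fraction remaining f = (1/2)^(23/31) ≈ 0.5979.
Each bolus raises the concentration by D/Vd = 2107/19 ≈ 110.895 mg/L.
Steady-state trough Cmin,ss = C₀·f/(1−f) ≈ 110.895 × 0.5979/0.4021 ≈ 164.895 mg/L.
Trough 164.9 mg/L vs MEC 74 mg/L: adequate.

164.9 mg/L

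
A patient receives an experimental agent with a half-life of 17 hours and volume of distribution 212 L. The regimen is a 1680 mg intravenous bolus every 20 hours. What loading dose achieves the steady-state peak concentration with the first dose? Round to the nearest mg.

f = (1/2)^(20/17) ≈ 0.442433; accumulation ratio R = 1/(1−f) ≈ 1.79351.
Loading dose to hit Cmax,ss on first dose: D_load = D_maint·R ≈ 1680 × 1.79351 ≈ 3013.10 mg.

3013 mg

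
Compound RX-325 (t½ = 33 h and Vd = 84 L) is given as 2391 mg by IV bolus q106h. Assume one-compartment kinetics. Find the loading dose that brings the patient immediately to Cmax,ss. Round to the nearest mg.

f = (1/2)^(106/33) ≈ 0.107908; accumulation ratio R = 1/(1−f) ≈ 1.12096.
Loading dose to hit Cmax,ss on first dose: D_load = D_maint·R ≈ 2391 × 1.12096 ≈ 2680.22 mg.

2680 mg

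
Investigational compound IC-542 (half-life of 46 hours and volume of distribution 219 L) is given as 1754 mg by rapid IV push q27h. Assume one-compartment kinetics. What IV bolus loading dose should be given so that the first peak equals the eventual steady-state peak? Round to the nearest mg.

f = (1/2)^(27/46) ≈ 0.665746; accumulation ratio R = 1/(1−f) ≈ 2.99174.
Loading dose to hit Cmax,ss on first dose: D_load = D_maint·R ≈ 1754 × 2.99174 ≈ 5247.51 mg.

5248 mg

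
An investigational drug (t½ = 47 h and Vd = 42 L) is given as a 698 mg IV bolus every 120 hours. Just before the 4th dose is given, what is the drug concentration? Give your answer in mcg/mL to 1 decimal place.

3.4 mcg/mL

f = (1/2)^(τ/t½) = (1/2)^(120/47) ≈ 0.1704.
C₀ = D/Vd = 698/42 ≈ 16.619 mcg/mL.
Before the 4th dose, 3 doses have been given. Superposition: Cmin = C₀·(f + f² + … + f^3).
≈ 16.619 × (0.1704 + 0.0290 + 0.0049) ≈ 16.619 × 0.2043 ≈ 3.395 mcg/mL.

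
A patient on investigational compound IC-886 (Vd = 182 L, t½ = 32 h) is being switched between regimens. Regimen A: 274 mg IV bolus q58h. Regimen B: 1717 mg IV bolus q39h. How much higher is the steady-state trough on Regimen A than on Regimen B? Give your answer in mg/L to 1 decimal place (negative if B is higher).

Regimen A: f = (1/2)^(58/32) ≈ 0.2847; Cmin,ss = (274/182)·f/(1−f) ≈ 0.599 mg/L.
Regimen B: f = (1/2)^(39/32) ≈ 0.4297; Cmin,ss = (1717/182)·f/(1−f) ≈ 7.108 mg/L.
Difference ≈ 0.599 − 7.108 ≈ -6.509 mg/L.

-6.5 mg/L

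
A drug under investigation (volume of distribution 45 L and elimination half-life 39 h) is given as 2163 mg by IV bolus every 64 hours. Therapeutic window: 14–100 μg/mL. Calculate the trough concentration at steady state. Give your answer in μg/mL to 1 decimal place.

22.7 μg/mL

τ/t½ = 64/39 ≈ 1.641, so fraction remaining f = (1/2)^(64/39) ≈ 0.3206.
Single-dose peak C₀ = D/Vd = 2163/45 ≈ 48.067 μg/mL.
Steady-state trough Cmin,ss = C₀·f/(1−f) ≈ 48.067 × 0.3206/0.6794 ≈ 22.682 μg/mL.
Trough 22.7 μg/mL vs MEC 14 μg/mL: adequate.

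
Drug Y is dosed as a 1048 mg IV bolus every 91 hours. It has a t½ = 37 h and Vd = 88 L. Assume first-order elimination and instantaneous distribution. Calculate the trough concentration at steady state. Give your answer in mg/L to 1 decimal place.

2.6 mg/L

Over one 91-h interval, 91/37 ≈ 2.4595 half-lives elapse, leaving f ≈ 0.1818 of each dose.
Accumulation ratio R = 1/(1 − f) ≈ 1/0.8182 ≈ 1.2222.
Single-dose peak C₀ = D/Vd = 1048/88 ≈ 11.909 mg/L.
Steady-state peak Cmax,ss = C₀·R ≈ 11.909 × 1.2222 ≈ 14.555 mg/L.
One interval later, Cmin,ss = Cmax,ss·e^(−kτ) ≈ 14.555 × 0.1818 ≈ 2.646 mg/L.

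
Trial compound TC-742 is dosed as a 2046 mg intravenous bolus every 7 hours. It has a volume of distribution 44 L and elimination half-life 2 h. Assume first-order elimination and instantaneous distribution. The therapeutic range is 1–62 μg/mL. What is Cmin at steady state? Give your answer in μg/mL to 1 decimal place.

k = ln2/t½ = ln2/2 ≈ 0.346574 h⁻¹; fraction remaining f = e^(−kτ) = e^(−0.346574×7) ≈ 0.0884.
Accumulation ratio R = 1/(1 − f) ≈ 1/0.9116 ≈ 1.0970.
Single-dose peak C₀ = D/Vd = 2046/44 ≈ 46.500 μg/mL.
Cmax,ss = C₀/(1 − f) ≈ 46.500/0.9116 ≈ 51.009 μg/mL.
One interval later, Cmin,ss = Cmax,ss·e^(−kτ) ≈ 51.009 × 0.0884 ≈ 4.509 μg/mL.
Trough 4.5 μg/mL vs MEC 1 μg/mL: adequate.

4.5 μg/mL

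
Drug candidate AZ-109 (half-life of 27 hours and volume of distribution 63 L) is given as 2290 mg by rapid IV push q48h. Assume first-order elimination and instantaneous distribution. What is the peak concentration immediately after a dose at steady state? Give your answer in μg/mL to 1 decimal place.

τ/t½ = 48/27 ≈ 1.7778, so fraction remaining f = (1/2)^(48/27) ≈ 0.2916.
Accumulation ratio R = 1/(1 − f) ≈ 1/0.7084 ≈ 1.4116.
Each bolus raises the concentration by D/Vd = 2290/63 ≈ 36.349 μg/mL.
Steady-state peak Cmax,ss = C₀·R ≈ 36.349 × 1.4116 ≈ 51.310 μg/mL.

51.3 μg/mL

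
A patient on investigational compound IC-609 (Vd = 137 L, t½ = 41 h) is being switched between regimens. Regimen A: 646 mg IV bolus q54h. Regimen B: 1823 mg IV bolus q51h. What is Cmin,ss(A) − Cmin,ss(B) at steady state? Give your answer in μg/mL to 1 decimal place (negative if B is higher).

-6.6 μg/mL

Regimen A: f = (1/2)^(54/41) ≈ 0.4013; Cmin,ss = (646/137)·f/(1−f) ≈ 3.161 μg/mL.
Regimen B: f = (1/2)^(51/41) ≈ 0.4222; Cmin,ss = (1823/137)·f/(1−f) ≈ 9.723 μg/mL.
Difference ≈ 3.161 − 9.723 ≈ -6.562 μg/mL.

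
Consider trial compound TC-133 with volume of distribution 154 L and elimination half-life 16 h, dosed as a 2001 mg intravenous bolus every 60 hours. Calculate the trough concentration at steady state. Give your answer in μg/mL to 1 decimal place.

1.0 μg/mL

k = ln2/t½ = ln2/16 ≈ 0.043322 h⁻¹; fraction remaining f = e^(−kτ) = e^(−0.043322×60) ≈ 0.0743.
Each bolus raises the concentration by D/Vd = 2001/154 ≈ 12.994 μg/mL.
Steady-state trough Cmin,ss = C₀·f/(1−f) ≈ 12.994 × 0.0743/0.9257 ≈ 1.043 μg/mL.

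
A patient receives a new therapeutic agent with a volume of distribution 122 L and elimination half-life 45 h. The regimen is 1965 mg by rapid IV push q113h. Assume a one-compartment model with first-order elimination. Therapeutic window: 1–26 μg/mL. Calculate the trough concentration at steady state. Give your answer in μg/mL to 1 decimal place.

3.4 μg/mL

k = ln2/t½ = ln2/45 ≈ 0.015403 h⁻¹; fraction remaining f = e^(−kτ) = e^(−0.015403×113) ≈ 0.1754.
Single-dose peak C₀ = D/Vd = 1965/122 ≈ 16.107 μg/mL.
Steady-state trough Cmin,ss = C₀·f/(1−f) ≈ 16.107 × 0.1754/0.8246 ≈ 3.426 μg/mL.
Trough 3.4 μg/mL vs MEC 1 μg/mL: adequate.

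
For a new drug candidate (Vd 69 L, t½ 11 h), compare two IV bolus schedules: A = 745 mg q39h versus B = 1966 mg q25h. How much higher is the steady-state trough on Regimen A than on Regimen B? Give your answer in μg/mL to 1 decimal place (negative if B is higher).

Regimen A: f = (1/2)^(39/11) ≈ 0.0856; Cmin,ss = (745/69)·f/(1−f) ≈ 1.011 μg/mL.
Regimen B: f = (1/2)^(25/11) ≈ 0.2069; Cmin,ss = (1966/69)·f/(1−f) ≈ 7.433 μg/mL.
Difference ≈ 1.011 − 7.433 ≈ -6.422 μg/mL.

-6.4 μg/mL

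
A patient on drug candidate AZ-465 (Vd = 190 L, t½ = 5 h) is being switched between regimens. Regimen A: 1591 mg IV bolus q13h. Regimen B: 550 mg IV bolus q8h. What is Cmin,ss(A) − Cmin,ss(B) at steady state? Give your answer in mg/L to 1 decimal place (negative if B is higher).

Regimen A: f = (1/2)^(13/5) ≈ 0.1649; Cmin,ss = (1591/190)·f/(1−f) ≈ 1.653 mg/L.
Regimen B: f = (1/2)^(8/5) ≈ 0.3299; Cmin,ss = (550/190)·f/(1−f) ≈ 1.425 mg/L.
Difference ≈ 1.653 − 1.425 ≈ 0.228 mg/L.

0.2 mg/L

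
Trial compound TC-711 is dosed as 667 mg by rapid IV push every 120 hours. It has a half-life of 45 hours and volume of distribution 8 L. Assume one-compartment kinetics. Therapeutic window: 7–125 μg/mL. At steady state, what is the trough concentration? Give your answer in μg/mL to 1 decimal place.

15.6 μg/mL

k = ln2/t½ = ln2/45 ≈ 0.015403 h⁻¹; fraction remaining f = e^(−kτ) = e^(−0.015403×120) ≈ 0.1575.
Each bolus raises the concentration by D/Vd = 667/8 ≈ 83.375 μg/mL.
Steady-state trough Cmin,ss = C₀·f/(1−f) ≈ 83.375 × 0.1575/0.8425 ≈ 15.586 μg/mL.
Trough 15.6 μg/mL vs MEC 7 μg/mL: adequate.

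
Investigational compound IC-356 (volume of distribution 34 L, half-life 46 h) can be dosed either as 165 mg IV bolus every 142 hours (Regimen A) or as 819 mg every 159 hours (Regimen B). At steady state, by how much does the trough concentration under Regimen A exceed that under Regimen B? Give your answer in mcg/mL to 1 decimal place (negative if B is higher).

Regimen A: f = (1/2)^(142/46) ≈ 0.1177; Cmin,ss = (165/34)·f/(1−f) ≈ 0.647 mcg/mL.
Regimen B: f = (1/2)^(159/46) ≈ 0.0911; Cmin,ss = (819/34)·f/(1−f) ≈ 2.414 mcg/mL.
Difference ≈ 0.647 − 2.414 ≈ -1.767 mcg/mL.

-1.8 mcg/mL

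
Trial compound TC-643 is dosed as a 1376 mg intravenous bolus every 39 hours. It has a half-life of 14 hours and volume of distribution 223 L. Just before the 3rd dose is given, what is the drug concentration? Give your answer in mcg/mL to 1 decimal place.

1.0 mcg/mL

f = (1/2)^(τ/t½) = (1/2)^(39/14) ≈ 0.1450.
C₀ = D/Vd = 1376/223 ≈ 6.170 mcg/mL.
Before the 3rd dose, 2 doses have been given. Superposition: Cmin = C₀·(f + f²).
≈ 6.170 × (0.1450 + 0.0210) ≈ 6.170 × 0.1660 ≈ 1.024 mcg/mL.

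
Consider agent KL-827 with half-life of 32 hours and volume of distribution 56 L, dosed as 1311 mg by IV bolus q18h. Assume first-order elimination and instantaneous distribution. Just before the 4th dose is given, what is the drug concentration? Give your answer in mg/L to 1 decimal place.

f = (1/2)^(τ/t½) = (1/2)^(18/32) ≈ 0.6771.
C₀ = D/Vd = 1311/56 ≈ 23.411 mg/L.
Before the 4th dose, 3 doses have been given. Superposition: Cmin = C₀·(f + f² + … + f^3).
≈ 23.411 × (0.6771 + 0.4585 + 0.3104) ≈ 23.411 × 1.4460 ≈ 33.852 mg/L.

33.9 mg/L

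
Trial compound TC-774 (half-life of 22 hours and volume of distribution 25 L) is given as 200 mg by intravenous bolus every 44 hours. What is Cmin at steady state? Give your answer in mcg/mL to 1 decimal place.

2.7 mcg/mL

τ = 44 h = 2 half-lives, so f = (1/2)^2 = 0.25.
At steady state, R = 1/(1 − 0.25) = 4/3.
Single-dose peak C₀ = D/Vd = 200/25 = 8 mcg/mL.
Steady-state peak Cmax,ss = C₀·R = 8 × 4/3 ≈ 10.667 mcg/mL.
Steady-state trough Cmin,ss = Cmax,ss·f ≈ 10.667 × 0.25 ≈ 2.667 mcg/mL.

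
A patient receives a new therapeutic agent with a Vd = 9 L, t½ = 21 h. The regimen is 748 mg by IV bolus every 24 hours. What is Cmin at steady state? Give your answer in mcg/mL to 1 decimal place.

Over one 24-h interval, 24/21 ≈ 1.1429 half-lives elapse, leaving f ≈ 0.4529 of each dose.
Each bolus raises the concentration by D/Vd = 748/9 ≈ 83.111 mcg/mL.
Steady-state trough Cmin,ss = C₀·f/(1−f) ≈ 83.111 × 0.4529/0.5471 ≈ 68.801 mcg/mL.

68.8 mcg/mL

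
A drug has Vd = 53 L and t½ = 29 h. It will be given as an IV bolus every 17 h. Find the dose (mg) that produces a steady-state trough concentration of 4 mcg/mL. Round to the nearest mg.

τ/t½ = 17/29 ≈ 0.58621, so f = (1/2)^(17/29) ≈ 0.666092.
Cmin,ss = (D/Vd)·f/(1−f), so D = Cmin,ss·Vd·(1−f)/f.
D = 4 × 53 × (1−f)/f ≈ 4 × 53 × 0.50129 ≈ 106.27 mg.

106 mg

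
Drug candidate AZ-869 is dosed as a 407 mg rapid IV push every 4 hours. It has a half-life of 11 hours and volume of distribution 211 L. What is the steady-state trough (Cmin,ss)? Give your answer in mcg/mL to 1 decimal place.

6.7 mcg/mL

Over one 4-h interval, 4/11 ≈ 0.36364 half-lives elapse, leaving f ≈ 0.7772 of each dose.
Single-dose peak C₀ = D/Vd = 407/211 ≈ 1.929 mcg/mL.
Steady-state trough Cmin,ss = C₀·f/(1−f) ≈ 1.929 × 0.7772/0.2228 ≈ 6.729 mcg/mL.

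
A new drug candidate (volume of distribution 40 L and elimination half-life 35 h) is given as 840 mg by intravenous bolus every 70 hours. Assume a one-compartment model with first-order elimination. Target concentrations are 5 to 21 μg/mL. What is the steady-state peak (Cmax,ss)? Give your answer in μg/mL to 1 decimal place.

τ = 70 h = 2 half-lives, so f = (1/2)^2 = 0.25.
At steady state, R = 1/(1 − 0.25) = 4/3.
Single-dose peak C₀ = D/Vd = 840/40 = 21 μg/mL.
Steady-state peak Cmax,ss = C₀·R = 21 × 4/3 ≈ 28.000 μg/mL.
Peak 28.0 μg/mL vs MTC 21 μg/mL: exceeds toxic threshold.

28.0 μg/mL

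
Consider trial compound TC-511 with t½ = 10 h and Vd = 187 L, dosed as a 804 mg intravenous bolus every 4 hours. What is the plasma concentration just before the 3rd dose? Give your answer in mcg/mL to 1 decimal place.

5.7 mcg/mL

f = (1/2)^(τ/t½) = (1/2)^(4/10) ≈ 0.7579.
C₀ = D/Vd = 804/187 ≈ 4.299 mcg/mL.
Before the 3rd dose, 2 doses have been given. Superposition: Cmin = C₀·(f + f²).
≈ 4.299 × (0.7579 + 0.5744) ≈ 4.299 × 1.3323 ≈ 5.728 mcg/mL.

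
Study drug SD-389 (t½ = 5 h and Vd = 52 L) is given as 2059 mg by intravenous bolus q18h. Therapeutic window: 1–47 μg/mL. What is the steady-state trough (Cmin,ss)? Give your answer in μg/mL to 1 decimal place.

3.6 μg/mL

Over one 18-h interval, 18/5 ≈ 3.6 half-lives elapse, leaving f ≈ 0.0825 of each dose.
At steady state, accumulation factor R = 1/(1 − e^(−kτ)) ≈ 1.0899.
Each bolus raises the concentration by D/Vd = 2059/52 ≈ 39.596 μg/mL.
Cmax,ss = C₀/(1 − f) ≈ 39.596/0.9175 ≈ 43.156 μg/mL.
One interval later, Cmin,ss = Cmax,ss·e^(−kτ) ≈ 43.156 × 0.0825 ≈ 3.560 μg/mL.
Trough 3.6 μg/mL vs MEC 1 μg/mL: adequate.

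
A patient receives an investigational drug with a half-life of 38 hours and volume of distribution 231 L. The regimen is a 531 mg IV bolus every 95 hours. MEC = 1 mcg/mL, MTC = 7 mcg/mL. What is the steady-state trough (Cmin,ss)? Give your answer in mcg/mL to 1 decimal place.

k = ln2/t½ = ln2/38 ≈ 0.018241 h⁻¹; fraction remaining f = e^(−kτ) = e^(−0.018241×95) ≈ 0.1768.
Accumulation ratio R = 1/(1 − f) ≈ 1/0.8232 ≈ 1.2148.
Each bolus raises the concentration by D/Vd = 531/231 ≈ 2.299 mcg/mL.
Cmax,ss = C₀/(1 − f) ≈ 2.299/0.8232 ≈ 2.793 mcg/mL.
Steady-state trough Cmin,ss = Cmax,ss·f ≈ 2.793 × 0.1768 ≈ 0.494 mcg/mL.
Trough 0.5 mcg/mL vs MEC 1 mcg/mL: subtherapeutic.

0.5 mcg/mL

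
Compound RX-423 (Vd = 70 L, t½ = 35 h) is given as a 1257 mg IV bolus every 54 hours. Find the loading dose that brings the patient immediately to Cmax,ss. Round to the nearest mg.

1914 mg

f = (1/2)^(54/35) ≈ 0.343205; accumulation ratio R = 1/(1−f) ≈ 1.52255.
Loading dose to hit Cmax,ss on first dose: D_load = D_maint·R ≈ 1257 × 1.52255 ≈ 1913.85 mg.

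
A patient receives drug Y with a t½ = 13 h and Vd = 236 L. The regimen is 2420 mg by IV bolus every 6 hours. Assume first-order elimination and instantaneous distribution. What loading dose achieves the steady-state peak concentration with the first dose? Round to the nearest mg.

f = (1/2)^(6/13) ≈ 0.726211; accumulation ratio R = 1/(1−f) ≈ 3.65245.
Loading dose to hit Cmax,ss on first dose: D_load = D_maint·R ≈ 2420 × 3.65245 ≈ 8838.93 mg.

8839 mg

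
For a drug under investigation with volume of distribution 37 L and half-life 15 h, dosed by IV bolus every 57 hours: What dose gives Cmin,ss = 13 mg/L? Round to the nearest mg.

τ/t½ = 57/15 ≈ 3.8, so f = (1/2)^(57/15) ≈ 0.071794.
Cmin,ss = (D/Vd)·f/(1−f), so D = Cmin,ss·Vd·(1−f)/f.
D = 13 × 37 × (1−f)/f ≈ 13 × 37 × 12.92874 ≈ 6218.72 mg.

6219 mg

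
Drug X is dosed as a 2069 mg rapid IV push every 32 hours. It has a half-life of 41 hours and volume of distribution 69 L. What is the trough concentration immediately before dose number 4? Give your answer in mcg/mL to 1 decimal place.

f = (1/2)^(τ/t½) = (1/2)^(32/41) ≈ 0.5822.
C₀ = D/Vd = 2069/69 ≈ 29.986 mcg/mL.
Before the 4th dose, 3 doses have been given. Superposition: Cmin = C₀·(f + f² + … + f^3).
≈ 29.986 × (0.5822 + 0.3390 + 0.1973) ≈ 29.986 × 1.1185 ≈ 33.539 mcg/mL.

33.5 mcg/mL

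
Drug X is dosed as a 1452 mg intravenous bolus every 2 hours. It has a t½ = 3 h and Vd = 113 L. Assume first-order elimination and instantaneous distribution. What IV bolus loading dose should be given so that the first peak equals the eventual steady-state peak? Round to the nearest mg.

f = (1/2)^(2/3) ≈ 0.629961; accumulation ratio R = 1/(1−f) ≈ 2.70242.
Loading dose to hit Cmax,ss on first dose: D_load = D_maint·R ≈ 1452 × 2.70242 ≈ 3923.91 mg.

3924 mg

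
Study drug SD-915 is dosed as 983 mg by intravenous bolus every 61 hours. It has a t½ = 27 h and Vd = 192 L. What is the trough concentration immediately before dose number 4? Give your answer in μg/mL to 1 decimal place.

f = (1/2)^(τ/t½) = (1/2)^(61/27) ≈ 0.2089.
C₀ = D/Vd = 983/192 ≈ 5.120 μg/mL.
Before the 4th dose, 3 doses have been given. Superposition: Cmin = C₀·(f + f² + … + f^3).
≈ 5.120 × (0.2089 + 0.0436 + 0.0091) ≈ 5.120 × 0.2616 ≈ 1.339 μg/mL.

1.3 μg/mL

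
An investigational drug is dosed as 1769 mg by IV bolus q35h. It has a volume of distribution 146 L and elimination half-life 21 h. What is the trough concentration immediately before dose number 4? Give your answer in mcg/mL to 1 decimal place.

f = (1/2)^(τ/t½) = (1/2)^(35/21) ≈ 0.3150.
C₀ = D/Vd = 1769/146 ≈ 12.116 mcg/mL.
Before the 4th dose, 3 doses have been given. Superposition: Cmin = C₀·(f + f² + … + f^3).
≈ 12.116 × (0.3150 + 0.0992 + 0.0313) ≈ 12.116 × 0.4455 ≈ 5.398 mcg/mL.

5.4 mcg/mL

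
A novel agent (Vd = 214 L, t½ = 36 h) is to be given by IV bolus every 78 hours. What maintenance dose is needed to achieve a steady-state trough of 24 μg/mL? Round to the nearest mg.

τ/t½ = 78/36 ≈ 2.1667, so f = (1/2)^(78/36) ≈ 0.222725.
Cmin,ss = (D/Vd)·f/(1−f), so D = Cmin,ss·Vd·(1−f)/f.
D = 24 × 214 × (1−f)/f ≈ 24 × 214 × 3.48984 ≈ 17923.82 mg.

17924 mg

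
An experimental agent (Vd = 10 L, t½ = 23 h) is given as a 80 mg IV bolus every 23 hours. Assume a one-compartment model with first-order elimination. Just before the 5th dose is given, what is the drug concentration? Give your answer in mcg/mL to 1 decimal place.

f = (1/2)^(τ/t½) = (1/2)^(23/23) ≈ 0.5000.
C₀ = D/Vd = 80/10 ≈ 8.000 mcg/mL.
Before the 5th dose, 4 doses have been given. Superposition: Cmin = C₀·(f + f² + … + f^4).
≈ 8.000 × (0.5000 + 0.2500 + 0.1250 + 0.0625) ≈ 8.000 × 0.9375 ≈ 7.500 mcg/mL.

7.5 mcg/mL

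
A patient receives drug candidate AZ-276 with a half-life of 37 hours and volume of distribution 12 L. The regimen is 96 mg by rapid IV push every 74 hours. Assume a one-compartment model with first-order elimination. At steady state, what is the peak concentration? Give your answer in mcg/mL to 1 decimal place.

10.7 mcg/mL

τ = 74 h = 2 half-lives, so f = (1/2)^2 = 0.25.
At steady state, R = 1/(1 − 0.25) = 4/3.
Single-dose peak C₀ = D/Vd = 96/12 = 8 mcg/mL.
Steady-state peak Cmax,ss = C₀·R = 8 × 4/3 ≈ 10.667 mcg/mL.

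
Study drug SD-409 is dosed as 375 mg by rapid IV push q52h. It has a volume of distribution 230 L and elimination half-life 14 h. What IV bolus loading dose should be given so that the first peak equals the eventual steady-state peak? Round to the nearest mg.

f = (1/2)^(52/14) ≈ 0.076188; accumulation ratio R = 1/(1−f) ≈ 1.08247.
Loading dose to hit Cmax,ss on first dose: D_load = D_maint·R ≈ 375 × 1.08247 ≈ 405.93 mg.

406 mg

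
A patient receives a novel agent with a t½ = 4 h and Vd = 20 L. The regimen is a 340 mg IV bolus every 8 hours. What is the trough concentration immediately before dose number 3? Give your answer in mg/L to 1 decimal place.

f = (1/2)^(τ/t½) = (1/2)^(8/4) ≈ 0.2500.
C₀ = D/Vd = 340/20 ≈ 17.000 mg/L.
Before the 3rd dose, 2 doses have been given. Superposition: Cmin = C₀·(f + f²).
≈ 17.000 × (0.2500 + 0.0625) ≈ 17.000 × 0.3125 ≈ 5.312 mg/L.

5.3 mg/L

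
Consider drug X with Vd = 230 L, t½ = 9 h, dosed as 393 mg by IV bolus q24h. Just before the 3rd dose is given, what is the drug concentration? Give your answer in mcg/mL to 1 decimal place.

0.3 mcg/mL

f = (1/2)^(τ/t½) = (1/2)^(24/9) ≈ 0.1575.
C₀ = D/Vd = 393/230 ≈ 1.709 mcg/mL.
Before the 3rd dose, 2 doses have been given. Superposition: Cmin = C₀·(f + f²).
≈ 1.709 × (0.1575 + 0.0248) ≈ 1.709 × 0.1823 ≈ 0.312 mcg/mL.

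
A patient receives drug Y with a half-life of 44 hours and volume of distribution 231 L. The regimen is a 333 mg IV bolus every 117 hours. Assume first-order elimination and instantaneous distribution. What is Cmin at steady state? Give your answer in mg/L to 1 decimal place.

τ/t½ = 117/44 ≈ 2.6591, so fraction remaining f = (1/2)^(117/44) ≈ 0.1583.
Single-dose peak C₀ = D/Vd = 333/231 ≈ 1.442 mg/L.
Steady-state trough Cmin,ss = C₀·f/(1−f) ≈ 1.442 × 0.1583/0.8417 ≈ 0.271 mg/L.

0.3 mg/L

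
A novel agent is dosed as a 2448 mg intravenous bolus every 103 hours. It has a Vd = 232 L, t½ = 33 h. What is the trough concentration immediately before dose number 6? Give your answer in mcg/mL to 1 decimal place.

1.4 mcg/mL

f = (1/2)^(τ/t½) = (1/2)^(103/33) ≈ 0.1149.
C₀ = D/Vd = 2448/232 ≈ 10.552 mcg/mL.
Before the 6th dose, 5 doses have been given. Superposition: Cmin = C₀·(f + f² + … + f^5).
≈ 10.552 × (0.1149 + 0.0132 + 0.0015 + 0.0002 + 0.0000) ≈ 10.552 × 0.1298 ≈ 1.370 mcg/mL.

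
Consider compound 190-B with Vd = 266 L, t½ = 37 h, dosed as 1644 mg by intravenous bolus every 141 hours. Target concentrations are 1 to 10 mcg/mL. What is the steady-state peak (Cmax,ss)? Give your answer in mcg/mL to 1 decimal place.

τ/t½ = 141/37 ≈ 3.8108, so fraction remaining f = (1/2)^(141/37) ≈ 0.0713.
At steady state, accumulation factor R = 1/(1 − e^(−kτ)) ≈ 1.0768.
Each bolus raises the concentration by D/Vd = 1644/266 ≈ 6.180 mcg/mL.
Cmax,ss = C₀/(1 − f) ≈ 6.180/0.9287 ≈ 6.654 mcg/mL.
Peak 6.7 mcg/mL vs MTC 10 mcg/mL: below toxic threshold.

6.7 mcg/mL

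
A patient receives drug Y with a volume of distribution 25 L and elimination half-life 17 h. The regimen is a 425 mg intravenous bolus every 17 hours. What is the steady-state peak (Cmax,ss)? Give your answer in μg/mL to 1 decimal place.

τ = 17 h = 1 half-life, so f = (1/2)^1 = 0.5.
Accumulation ratio R = 1/(1 − f) = 1/0.5 = 2/1.
Single-dose peak C₀ = D/Vd = 425/25 = 17 μg/mL.
Steady-state peak Cmax,ss = C₀·R = 17 × 2/1 ≈ 34.000 μg/mL.

34.0 μg/mL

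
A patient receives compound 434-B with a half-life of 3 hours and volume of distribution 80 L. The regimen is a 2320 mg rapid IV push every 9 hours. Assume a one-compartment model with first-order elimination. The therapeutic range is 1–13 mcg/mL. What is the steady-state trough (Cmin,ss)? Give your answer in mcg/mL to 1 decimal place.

The dosing interval is 3 half-lives, so f = 2^(−3) = 0.125.
At steady state, R = 1/(1 − 0.125) = 8/7.
Single-dose peak C₀ = D/Vd = 2320/80 = 29 mcg/mL.
Steady-state peak Cmax,ss = C₀·R = 29 × 8/7 ≈ 33.143 mcg/mL.
Steady-state trough Cmin,ss = Cmax,ss·f ≈ 33.143 × 0.125 ≈ 4.143 mcg/mL.
Trough 4.1 mcg/mL vs MEC 1 mcg/mL: adequate.

4.1 mcg/mL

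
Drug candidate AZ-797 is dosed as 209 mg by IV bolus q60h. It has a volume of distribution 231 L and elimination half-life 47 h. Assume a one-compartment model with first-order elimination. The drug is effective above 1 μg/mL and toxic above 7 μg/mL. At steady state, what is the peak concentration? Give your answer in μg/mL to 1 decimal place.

k = ln2/t½ = ln2/47 ≈ 0.014748 h⁻¹; fraction remaining f = e^(−kτ) = e^(−0.014748×60) ≈ 0.4128.
Accumulation ratio R = 1/(1 − f) ≈ 1/0.5872 ≈ 1.7030.
Each bolus raises the concentration by D/Vd = 209/231 ≈ 0.905 μg/mL.
Cmax,ss = C₀/(1 − f) ≈ 0.905/0.5872 ≈ 1.541 μg/mL.
Peak 1.5 μg/mL vs MTC 7 μg/mL: below toxic threshold.

1.5 μg/mL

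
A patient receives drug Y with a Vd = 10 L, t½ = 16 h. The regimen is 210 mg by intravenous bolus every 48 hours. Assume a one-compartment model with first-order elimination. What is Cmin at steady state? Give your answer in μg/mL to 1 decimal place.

3.0 μg/mL

τ = 48 h = 3 half-lives, so f = (1/2)^3 = 0.125.
Accumulation ratio R = 1/(1 − f) = 1/0.875 = 8/7.
Single-dose peak C₀ = D/Vd = 210/10 = 21 μg/mL.
Steady-state peak Cmax,ss = C₀·R = 21 × 8/7 ≈ 24.000 μg/mL.
Steady-state trough Cmin,ss = Cmax,ss·f ≈ 24.000 × 0.125 ≈ 3.000 μg/mL.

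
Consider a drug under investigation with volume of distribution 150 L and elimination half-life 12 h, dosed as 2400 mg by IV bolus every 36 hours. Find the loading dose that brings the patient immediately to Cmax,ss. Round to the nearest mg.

2743 mg

f = (1/2)^(36/12) ≈ 0.125000; accumulation ratio R = 1/(1−f) ≈ 1.14286.
Loading dose to hit Cmax,ss on first dose: D_load = D_maint·R ≈ 2400 × 1.14286 ≈ 2742.86 mg.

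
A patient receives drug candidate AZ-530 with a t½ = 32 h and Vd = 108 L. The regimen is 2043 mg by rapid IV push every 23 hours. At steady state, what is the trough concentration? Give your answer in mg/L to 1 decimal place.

k = ln2/t½ = ln2/32 ≈ 0.021661 h⁻¹; fraction remaining f = e^(−kτ) = e^(−0.021661×23) ≈ 0.6076.
At steady state, accumulation factor R = 1/(1 − e^(−kτ)) ≈ 2.5484.
Each bolus raises the concentration by D/Vd = 2043/108 ≈ 18.917 mg/L.
Cmax,ss = C₀/(1 − f) ≈ 18.917/0.3924 ≈ 48.208 mg/L.
One interval later, Cmin,ss = Cmax,ss·e^(−kτ) ≈ 48.208 × 0.6076 ≈ 29.291 mg/L.

29.3 mg/L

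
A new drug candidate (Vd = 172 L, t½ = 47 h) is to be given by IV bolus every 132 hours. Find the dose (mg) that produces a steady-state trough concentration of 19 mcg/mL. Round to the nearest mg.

19626 mg

τ/t½ = 132/47 ≈ 2.8085, so f = (1/2)^(132/47) ≈ 0.142743.
Cmin,ss = (D/Vd)·f/(1−f), so D = Cmin,ss·Vd·(1−f)/f.
D = 19 × 172 × (1−f)/f ≈ 19 × 172 × 6.00560 ≈ 19626.30 mg.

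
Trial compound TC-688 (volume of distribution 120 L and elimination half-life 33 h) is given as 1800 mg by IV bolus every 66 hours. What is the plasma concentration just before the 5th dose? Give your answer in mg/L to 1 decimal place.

5.0 mg/L

f = (1/2)^(τ/t½) = (1/2)^(66/33) ≈ 0.2500.
C₀ = D/Vd = 1800/120 ≈ 15.000 mg/L.
Before the 5th dose, 4 doses have been given. Superposition: Cmin = C₀·(f + f² + … + f^4).
≈ 15.000 × (0.2500 + 0.0625 + 0.0156 + 0.0039) ≈ 15.000 × 0.3320 ≈ 4.980 mg/L.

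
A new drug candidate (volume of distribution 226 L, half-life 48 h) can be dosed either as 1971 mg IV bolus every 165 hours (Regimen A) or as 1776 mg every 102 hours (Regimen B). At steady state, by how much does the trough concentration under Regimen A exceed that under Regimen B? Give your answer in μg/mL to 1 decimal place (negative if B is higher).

Regimen A: f = (1/2)^(165/48) ≈ 0.0923; Cmin,ss = (1971/226)·f/(1−f) ≈ 0.887 μg/mL.
Regimen B: f = (1/2)^(102/48) ≈ 0.2293; Cmin,ss = (1776/226)·f/(1−f) ≈ 2.338 μg/mL.
Difference ≈ 0.887 − 2.338 ≈ -1.451 μg/mL.

-1.5 μg/mL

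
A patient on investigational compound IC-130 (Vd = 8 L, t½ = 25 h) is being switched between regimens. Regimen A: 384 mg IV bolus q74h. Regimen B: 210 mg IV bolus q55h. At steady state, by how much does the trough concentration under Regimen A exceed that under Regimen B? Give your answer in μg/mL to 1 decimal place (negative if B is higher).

Regimen A: f = (1/2)^(74/25) ≈ 0.1285; Cmin,ss = (384/8)·f/(1−f) ≈ 7.077 μg/mL.
Regimen B: f = (1/2)^(55/25) ≈ 0.2176; Cmin,ss = (210/8)·f/(1−f) ≈ 7.301 μg/mL.
Difference ≈ 7.077 − 7.301 ≈ -0.224 μg/mL.

-0.2 μg/mL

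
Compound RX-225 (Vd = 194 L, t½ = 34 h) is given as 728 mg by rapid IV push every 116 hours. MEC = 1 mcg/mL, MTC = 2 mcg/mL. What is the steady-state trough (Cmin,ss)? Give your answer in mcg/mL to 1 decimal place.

0.4 mcg/mL

k = ln2/t½ = ln2/34 ≈ 0.020387 h⁻¹; fraction remaining f = e^(−kτ) = e^(−0.020387×116) ≈ 0.0940.
Accumulation ratio R = 1/(1 − f) ≈ 1/0.9060 ≈ 1.1038.
Each bolus raises the concentration by D/Vd = 728/194 ≈ 3.753 mcg/mL.
Steady-state peak Cmax,ss = C₀·R ≈ 3.753 × 1.1038 ≈ 4.143 mcg/mL.
One interval later, Cmin,ss = Cmax,ss·e^(−kτ) ≈ 4.143 × 0.0940 ≈ 0.389 mcg/mL.
Trough 0.4 mcg/mL vs MEC 1 mcg/mL: subtherapeutic.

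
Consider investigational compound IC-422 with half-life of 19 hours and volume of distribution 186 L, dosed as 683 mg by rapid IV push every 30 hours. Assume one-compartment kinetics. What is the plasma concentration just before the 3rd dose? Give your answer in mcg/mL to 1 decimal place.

f = (1/2)^(τ/t½) = (1/2)^(30/19) ≈ 0.3347.
C₀ = D/Vd = 683/186 ≈ 3.672 mcg/mL.
Before the 3rd dose, 2 doses have been given. Superposition: Cmin = C₀·(f + f²).
≈ 3.672 × (0.3347 + 0.1120) ≈ 3.672 × 0.4467 ≈ 1.640 mcg/mL.

1.6 mcg/mL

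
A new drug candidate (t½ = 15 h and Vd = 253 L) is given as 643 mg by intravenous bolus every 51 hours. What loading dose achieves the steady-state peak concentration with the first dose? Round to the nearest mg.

710 mg

f = (1/2)^(51/15) ≈ 0.094732; accumulation ratio R = 1/(1−f) ≈ 1.10465.
Loading dose to hit Cmax,ss on first dose: D_load = D_maint·R ≈ 643 × 1.10465 ≈ 710.29 mg.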